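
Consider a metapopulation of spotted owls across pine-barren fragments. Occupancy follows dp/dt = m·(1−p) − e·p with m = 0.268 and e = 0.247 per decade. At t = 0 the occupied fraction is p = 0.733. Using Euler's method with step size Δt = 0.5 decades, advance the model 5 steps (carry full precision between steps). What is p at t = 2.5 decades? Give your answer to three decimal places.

0.568

Update rule: p ← p + [m·(1−p) − e·p]·Δt with Δt = 0.5.
step 1: Δp = -0.05475, p = 0.67825
step 2: Δp = -0.04065, p = 0.63760
step 3: Δp = -0.03018, p = 0.60742
step 4: Δp = -0.02241, p = 0.58501
step 5: Δp = -0.01664, p = 0.56837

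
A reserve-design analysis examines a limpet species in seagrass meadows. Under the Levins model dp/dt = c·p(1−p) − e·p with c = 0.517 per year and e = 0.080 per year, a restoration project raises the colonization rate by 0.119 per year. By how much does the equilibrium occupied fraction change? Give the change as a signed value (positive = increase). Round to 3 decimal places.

Before: p* = 1 − 0.080/0.517 = 0.8453.
After the change, c = 0.636, e = 0.08, so p* = 1 − 0.08/0.636 = 0.8742.
Δp* = 0.8742 − 0.8453 = +0.0290.

0.029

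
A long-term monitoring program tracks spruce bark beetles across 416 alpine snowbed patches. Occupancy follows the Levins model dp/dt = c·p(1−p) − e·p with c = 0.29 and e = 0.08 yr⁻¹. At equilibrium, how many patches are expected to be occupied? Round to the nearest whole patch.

301

p* = 1 − e/c = 1 − 0.08/0.29 = 0.7241.
Expected occupied patches = N × p* = 416 × 0.7241 = 301.24 ≈ 301.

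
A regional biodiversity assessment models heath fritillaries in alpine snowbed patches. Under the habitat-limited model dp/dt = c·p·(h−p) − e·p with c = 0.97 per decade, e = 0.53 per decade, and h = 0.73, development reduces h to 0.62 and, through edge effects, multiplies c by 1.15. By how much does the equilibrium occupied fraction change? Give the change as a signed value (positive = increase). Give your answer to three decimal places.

Before: p* = h − e/c = 0.73 − 0.53/0.97 = 0.73 − 0.5464 = 0.1836.
After: c = 1.1155, e = 0.53, h = 0.62; p* = 0.62 − 0.53/1.1155 = 0.1449.
Δp* = 0.1449 − 0.1836 = -0.0387.

-0.039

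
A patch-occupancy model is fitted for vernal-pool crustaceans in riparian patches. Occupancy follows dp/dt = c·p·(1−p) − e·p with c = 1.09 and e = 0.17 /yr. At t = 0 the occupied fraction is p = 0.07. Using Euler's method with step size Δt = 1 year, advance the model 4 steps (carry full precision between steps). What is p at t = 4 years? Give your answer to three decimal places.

0.576

Update rule: p ← p + [c·p·(1−p) − e·p]·Δt with Δt = 1.
  1  |  dp/dt·Δt = +0.059059  |  p_1 = 0.129059
  2  |  dp/dt·Δt = +0.100579  |  p_2 = 0.229638
  3  |  dp/dt·Δt = +0.153787  |  p_3 = 0.383425
  4  |  dp/dt·Δt = +0.192505  |  p_4 = 0.575930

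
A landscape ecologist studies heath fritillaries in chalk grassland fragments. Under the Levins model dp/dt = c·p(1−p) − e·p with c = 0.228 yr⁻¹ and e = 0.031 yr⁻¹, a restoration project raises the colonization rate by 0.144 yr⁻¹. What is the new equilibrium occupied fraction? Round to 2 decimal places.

Before: p* = 1 − 0.031/0.228 = 0.8640.
After the change, c = 0.372, e = 0.031, so p* = 1 − 0.031/0.372 = 0.9167.

0.92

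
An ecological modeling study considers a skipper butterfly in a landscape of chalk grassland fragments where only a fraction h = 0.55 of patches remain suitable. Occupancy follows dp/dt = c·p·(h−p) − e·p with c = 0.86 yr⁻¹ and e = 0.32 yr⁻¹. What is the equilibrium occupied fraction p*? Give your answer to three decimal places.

0.178

Setting dp/dt = 0 and dividing by p* gives c·(h−p*) = e.
So p* = h − e/c = 0.55 − 0.32/0.86 = 0.55 − 0.3721 = 0.1779.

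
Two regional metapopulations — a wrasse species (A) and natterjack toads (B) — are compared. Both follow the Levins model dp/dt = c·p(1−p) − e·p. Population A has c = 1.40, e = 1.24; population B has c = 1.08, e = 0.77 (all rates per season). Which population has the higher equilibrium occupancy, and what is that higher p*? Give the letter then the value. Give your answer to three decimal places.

B, 0.287

A: p*_A = 1 − 1.24/1.40 = 0.1143.
B: p*_B = 1 − 0.77/1.08 = 0.2870.
B is higher at 0.2870.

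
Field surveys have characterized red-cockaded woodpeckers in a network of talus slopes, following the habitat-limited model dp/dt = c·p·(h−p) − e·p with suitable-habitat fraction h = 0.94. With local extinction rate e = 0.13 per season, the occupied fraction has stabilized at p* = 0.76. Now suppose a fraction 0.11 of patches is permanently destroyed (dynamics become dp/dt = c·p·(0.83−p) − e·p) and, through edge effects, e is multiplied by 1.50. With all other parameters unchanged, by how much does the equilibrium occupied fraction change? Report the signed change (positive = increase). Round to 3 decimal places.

Balance c(h−p*) = e gives c = e/(0.94 − 0.76000) = 0.13/0.18000 = 0.72222.
New p* = 0.83 − e/c = 0.83 − 0.19500/0.72222 = 0.56000.
Δp* = 0.56000 − 0.76000 = -0.20000.

-0.200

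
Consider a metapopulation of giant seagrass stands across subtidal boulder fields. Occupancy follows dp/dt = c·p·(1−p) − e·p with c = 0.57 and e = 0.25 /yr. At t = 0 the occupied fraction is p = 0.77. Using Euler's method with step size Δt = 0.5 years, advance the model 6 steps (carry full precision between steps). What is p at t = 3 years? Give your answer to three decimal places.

0.618

Update rule: p ← p + [c·p·(1−p) − e·p]·Δt with Δt = 0.5.
step 1: Δp = -0.04578, p = 0.72422
step 2: Δp = -0.03361, p = 0.69062
step 3: Δp = -0.02543, p = 0.66518
step 4: Δp = -0.01967, p = 0.64551
step 5: Δp = -0.01547, p = 0.63004
step 6: Δp = -0.01232, p = 0.61771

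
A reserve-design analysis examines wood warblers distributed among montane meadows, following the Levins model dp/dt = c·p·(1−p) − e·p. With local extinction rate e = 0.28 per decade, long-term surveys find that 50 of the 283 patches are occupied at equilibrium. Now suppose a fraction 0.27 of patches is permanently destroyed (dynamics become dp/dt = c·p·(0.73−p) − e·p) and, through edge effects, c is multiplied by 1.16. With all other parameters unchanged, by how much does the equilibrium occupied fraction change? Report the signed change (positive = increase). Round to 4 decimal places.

-0.1564

Observed p* = 50/283 = 0.17668.
Balance c(1−p*) = e gives c = e/(1 − 0.17668) = 0.28/0.82332 = 0.34009.
New p* = 0.73 − e/c = 0.73 − 0.28000/0.39450 = 0.02024.
Δp* = 0.02024 − 0.17668 = -0.15644.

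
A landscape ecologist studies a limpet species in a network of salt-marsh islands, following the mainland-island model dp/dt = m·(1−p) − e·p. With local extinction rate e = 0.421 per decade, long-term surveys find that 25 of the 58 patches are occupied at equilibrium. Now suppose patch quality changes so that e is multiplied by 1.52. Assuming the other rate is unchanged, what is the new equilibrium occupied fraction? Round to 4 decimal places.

0.3326

Observed p* = 25/58 = 0.43103.
Balance m(1−p*) = e·p* gives m = e·p*/(1−p*) = 0.421×0.43103/0.56897 = 0.31893.
New p* = m/(m+e) = 0.31893/(0.31893+0.63992) = 0.33262.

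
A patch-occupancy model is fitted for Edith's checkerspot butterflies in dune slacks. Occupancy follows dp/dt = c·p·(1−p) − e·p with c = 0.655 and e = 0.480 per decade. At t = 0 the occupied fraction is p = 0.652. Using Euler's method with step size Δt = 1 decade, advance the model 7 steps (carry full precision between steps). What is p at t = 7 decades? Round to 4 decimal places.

Update rule: p ← p + [c·p·(1−p) − e·p]·Δt with Δt = 1.
  1  |  dp/dt·Δt = -0.164343  |  p_1 = 0.487657
  2  |  dp/dt·Δt = -0.070425  |  p_2 = 0.417232
  3  |  dp/dt·Δt = -0.041008  |  p_3 = 0.376223
  4  |  dp/dt·Δt = -0.026872  |  p_4 = 0.349351
  5  |  dp/dt·Δt = -0.018804  |  p_5 = 0.330547
  6  |  dp/dt·Δt = -0.013721  |  p_6 = 0.316827
  7  |  dp/dt·Δt = -0.010304  |  p_7 = 0.306523

0.3065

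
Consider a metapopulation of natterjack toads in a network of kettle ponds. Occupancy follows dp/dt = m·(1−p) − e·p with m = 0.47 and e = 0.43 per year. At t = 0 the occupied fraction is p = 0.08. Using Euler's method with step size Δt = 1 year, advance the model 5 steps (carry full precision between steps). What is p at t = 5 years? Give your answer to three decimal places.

0.522

Update rule: p ← p + [m·(1−p) − e·p]·Δt with Δt = 1.
  1  |  dp/dt·Δt = +0.398000  |  p_1 = 0.478000
  2  |  dp/dt·Δt = +0.039800  |  p_2 = 0.517800
  3  |  dp/dt·Δt = +0.003980  |  p_3 = 0.521780
  4  |  dp/dt·Δt = +0.000398  |  p_4 = 0.522178
  5  |  dp/dt·Δt = +0.000040  |  p_5 = 0.522218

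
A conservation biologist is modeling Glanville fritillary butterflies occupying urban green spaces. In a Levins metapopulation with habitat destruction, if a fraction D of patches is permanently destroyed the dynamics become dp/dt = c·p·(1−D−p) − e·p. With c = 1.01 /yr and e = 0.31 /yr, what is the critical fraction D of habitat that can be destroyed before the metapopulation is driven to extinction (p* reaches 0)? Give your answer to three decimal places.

0.693

The nontrivial equilibrium is p* = (1−D) − e/c; extinction occurs when this hits zero.
So D_crit = 1 − e/c = 1 − 0.31/1.01 = 1 − 0.3069 = 0.6931.
This equals the undisturbed p*, a classic result of Lande's extension.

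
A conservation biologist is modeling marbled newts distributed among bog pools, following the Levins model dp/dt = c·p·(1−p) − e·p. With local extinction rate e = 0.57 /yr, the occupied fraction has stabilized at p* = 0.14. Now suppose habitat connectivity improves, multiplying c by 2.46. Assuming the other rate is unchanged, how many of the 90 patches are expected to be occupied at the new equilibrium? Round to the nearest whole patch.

59

Balance c(1−p*) = e gives c = e/(1 − 0.14000) = 0.57/0.86000 = 0.66279.
New p* = 1 − e/c = 1 − 0.57000/1.63046 = 0.65041.
Expected occupied = 90 × 0.65041 = 58.54 ≈ 59.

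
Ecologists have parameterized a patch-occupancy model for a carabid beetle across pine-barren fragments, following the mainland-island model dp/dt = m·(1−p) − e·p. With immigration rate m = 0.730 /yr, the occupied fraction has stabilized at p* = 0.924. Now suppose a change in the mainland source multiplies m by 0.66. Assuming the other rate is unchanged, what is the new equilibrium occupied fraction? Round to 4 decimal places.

Balance m(1−p*) = e·p* gives e = m(1−p*)/p* = 0.730×0.07600/0.92400 = 0.06004.
New p* = m/(m+e) = 0.48180/(0.48180+0.06004) = 0.88919.

0.8892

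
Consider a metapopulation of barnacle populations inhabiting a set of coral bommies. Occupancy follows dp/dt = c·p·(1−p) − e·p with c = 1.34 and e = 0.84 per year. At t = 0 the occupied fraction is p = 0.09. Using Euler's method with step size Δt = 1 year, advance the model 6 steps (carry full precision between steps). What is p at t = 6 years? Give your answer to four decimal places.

Update rule: p ← p + [c·p·(1−p) − e·p]·Δt with Δt = 1.
  1  |  dp/dt·Δt = +0.034146  |  p_1 = 0.124146
  2  |  dp/dt·Δt = +0.041421  |  p_2 = 0.165567
  3  |  dp/dt·Δt = +0.046051  |  p_3 = 0.211617
  4  |  dp/dt·Δt = +0.045801  |  p_4 = 0.257418
  5  |  dp/dt·Δt = +0.039915  |  p_5 = 0.297333
  6  |  dp/dt·Δt = +0.030201  |  p_6 = 0.327535

0.3275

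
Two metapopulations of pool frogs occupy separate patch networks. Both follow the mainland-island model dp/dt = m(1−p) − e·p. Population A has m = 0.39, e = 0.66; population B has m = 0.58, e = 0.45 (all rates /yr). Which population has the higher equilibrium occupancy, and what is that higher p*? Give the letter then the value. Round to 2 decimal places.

B, 0.56

A: p*_A = m/(m+e) = 0.39/1.0500 = 0.3714.
B: p*_B = 0.58/1.0300 = 0.5631.
B is higher at 0.5631.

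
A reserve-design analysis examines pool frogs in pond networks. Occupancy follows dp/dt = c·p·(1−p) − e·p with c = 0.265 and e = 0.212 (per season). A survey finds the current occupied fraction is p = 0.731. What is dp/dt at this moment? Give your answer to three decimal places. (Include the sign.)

-0.103

Colonization term: c·p·(1−p) = 0.265×0.731×0.2690 = 0.05211.
Extinction term: e·p = 0.15497.
dp/dt = 0.05211 − 0.15497 = -0.10286.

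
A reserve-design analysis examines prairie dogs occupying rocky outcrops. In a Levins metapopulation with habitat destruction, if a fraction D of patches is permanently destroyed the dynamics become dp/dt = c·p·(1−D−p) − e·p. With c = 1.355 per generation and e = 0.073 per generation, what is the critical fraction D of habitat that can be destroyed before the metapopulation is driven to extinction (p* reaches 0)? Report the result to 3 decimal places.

The nontrivial equilibrium is p* = (1−D) − e/c; extinction occurs when this hits zero.
So D_crit = 1 − e/c = 1 − 0.073/1.355 = 1 − 0.0539 = 0.9461.
This equals the undisturbed p*, a classic result of Lande's extension.

0.946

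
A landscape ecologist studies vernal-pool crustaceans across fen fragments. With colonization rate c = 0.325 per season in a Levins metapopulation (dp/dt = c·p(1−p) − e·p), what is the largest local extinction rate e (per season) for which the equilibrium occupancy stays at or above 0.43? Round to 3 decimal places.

0.185

1 − e/c ≥ 0.43 ⇒ e ≤ c(1 − 0.43) = 0.325 × 0.5700.
e_max = 0.1853.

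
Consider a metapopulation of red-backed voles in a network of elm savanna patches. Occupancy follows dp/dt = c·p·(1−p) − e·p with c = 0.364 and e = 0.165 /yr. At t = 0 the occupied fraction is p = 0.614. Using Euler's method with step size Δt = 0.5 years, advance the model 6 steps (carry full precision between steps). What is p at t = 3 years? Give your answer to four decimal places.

0.5804

Update rule: p ← p + [c·p·(1−p) − e·p]·Δt with Δt = 0.5.
step 1: Δp = -0.00752, p = 0.60648
step 2: Δp = -0.00660, p = 0.59988
step 3: Δp = -0.00581, p = 0.59408
step 4: Δp = -0.00512, p = 0.58895
step 5: Δp = -0.00453, p = 0.58442
step 6: Δp = -0.00401, p = 0.58041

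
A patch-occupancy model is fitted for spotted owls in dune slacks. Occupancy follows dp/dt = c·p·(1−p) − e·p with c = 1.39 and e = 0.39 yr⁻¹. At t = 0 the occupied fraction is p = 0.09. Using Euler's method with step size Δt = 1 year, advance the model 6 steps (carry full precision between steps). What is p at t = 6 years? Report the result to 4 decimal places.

Update rule: p ← p + [c·p·(1−p) − e·p]·Δt with Δt = 1.
  1  |  dp/dt·Δt = +0.078741  |  p_1 = 0.168741
  2  |  dp/dt·Δt = +0.129163  |  p_2 = 0.297904
  3  |  dp/dt·Δt = +0.174546  |  p_3 = 0.472450
  4  |  dp/dt·Δt = +0.162190  |  p_4 = 0.634639
  5  |  dp/dt·Δt = +0.074793  |  p_5 = 0.709432
  6  |  dp/dt·Δt = +0.009853  |  p_6 = 0.719286

0.7193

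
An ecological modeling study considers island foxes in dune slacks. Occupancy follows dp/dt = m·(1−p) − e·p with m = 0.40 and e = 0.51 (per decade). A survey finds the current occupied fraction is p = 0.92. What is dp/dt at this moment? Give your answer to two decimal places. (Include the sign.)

Colonization term: m·(1−p) = 0.40×0.0800 = 0.03200.
Extinction term: e·p = 0.46920.
dp/dt = 0.03200 − 0.46920 = -0.43720.

-0.44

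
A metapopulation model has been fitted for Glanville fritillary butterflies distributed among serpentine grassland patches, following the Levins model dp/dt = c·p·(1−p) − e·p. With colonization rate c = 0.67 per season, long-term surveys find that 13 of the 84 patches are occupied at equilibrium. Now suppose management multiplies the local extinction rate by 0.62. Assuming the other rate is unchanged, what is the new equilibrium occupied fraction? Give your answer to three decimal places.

0.476

Observed p* = 13/84 = 0.15476.
Balance c(1−p*) = e gives e = 0.67×(1 − 0.15476) = 0.56631.
New p* = 1 − e/c = 1 − 0.35111/0.67000 = 0.47596.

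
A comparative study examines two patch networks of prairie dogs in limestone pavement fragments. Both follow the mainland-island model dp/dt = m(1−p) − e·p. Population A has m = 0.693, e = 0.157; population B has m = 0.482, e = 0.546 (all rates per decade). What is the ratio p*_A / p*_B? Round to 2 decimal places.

A: p*_A = m/(m+e) = 0.693/0.8500 = 0.8153.
B: p*_B = 0.482/1.0280 = 0.4689.
p*_A / p*_B = 0.8153/0.4689 = 1.7388.

1.74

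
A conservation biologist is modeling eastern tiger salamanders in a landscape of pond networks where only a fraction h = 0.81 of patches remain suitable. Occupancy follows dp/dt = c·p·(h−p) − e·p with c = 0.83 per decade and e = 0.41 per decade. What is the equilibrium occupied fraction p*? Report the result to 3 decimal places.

0.316

Setting dp/dt = 0 and dividing by p* gives c·(h−p*) = e.
So p* = h − e/c = 0.81 − 0.41/0.83 = 0.81 − 0.4940 = 0.3160.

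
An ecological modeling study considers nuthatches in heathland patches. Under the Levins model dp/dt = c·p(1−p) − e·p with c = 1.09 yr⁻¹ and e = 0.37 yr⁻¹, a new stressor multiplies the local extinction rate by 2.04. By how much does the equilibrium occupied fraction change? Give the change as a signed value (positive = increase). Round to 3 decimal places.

-0.353

Before: p* = 1 − 0.37/1.09 = 0.6606.
After the change, c = 1.09, e = 0.7548, so p* = 1 − 0.7548/1.09 = 0.3075.
Δp* = 0.3075 − 0.6606 = -0.3530.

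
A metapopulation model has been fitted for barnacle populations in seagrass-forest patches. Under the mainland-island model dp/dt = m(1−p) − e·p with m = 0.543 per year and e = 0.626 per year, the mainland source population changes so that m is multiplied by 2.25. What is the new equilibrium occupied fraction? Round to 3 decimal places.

0.661

Before: p* = 0.543/(0.543+0.626) = 0.4645.
After: m = 1.22175, e = 0.626; p* = 1.22175/1.8478 = 0.6612.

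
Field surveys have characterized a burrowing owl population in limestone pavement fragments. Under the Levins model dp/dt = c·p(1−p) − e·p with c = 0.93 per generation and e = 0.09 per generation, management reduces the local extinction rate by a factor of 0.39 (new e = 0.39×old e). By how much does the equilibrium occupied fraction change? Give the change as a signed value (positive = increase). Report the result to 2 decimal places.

Before: p* = 1 − 0.09/0.93 = 0.9032.
After the change, c = 0.93, e = 0.0351, so p* = 1 − 0.0351/0.93 = 0.9623.
Δp* = 0.9623 − 0.9032 = +0.0590.

0.06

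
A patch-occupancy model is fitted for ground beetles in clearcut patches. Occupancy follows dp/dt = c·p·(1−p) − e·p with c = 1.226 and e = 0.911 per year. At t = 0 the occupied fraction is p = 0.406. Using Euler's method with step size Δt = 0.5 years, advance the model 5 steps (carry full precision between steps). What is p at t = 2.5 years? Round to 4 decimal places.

Update rule: p ← p + [c·p·(1−p) − e·p]·Δt with Δt = 0.5.
t = 0.5: p = 0.40600 + (-0.03710) = 0.36890
t = 1: p = 0.36890 + (-0.02532) = 0.34358
t = 1.5: p = 0.34358 + (-0.01825) = 0.32533
t = 2: p = 0.32533 + (-0.01364) = 0.31169
t = 2.5: p = 0.31169 + (-0.01046) = 0.30123

0.3012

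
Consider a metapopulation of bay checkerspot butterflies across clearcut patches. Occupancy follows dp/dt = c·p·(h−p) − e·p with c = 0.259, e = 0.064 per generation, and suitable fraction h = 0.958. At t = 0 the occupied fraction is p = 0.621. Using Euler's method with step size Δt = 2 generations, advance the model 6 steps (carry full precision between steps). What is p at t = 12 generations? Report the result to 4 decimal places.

Update rule: p ← p + [c·p·(h−p) − e·p]·Δt with Δt = 2.
  1  |  dp/dt·Δt = +0.028917  |  p_1 = 0.649917
  2  |  dp/dt·Δt = +0.020529  |  p_2 = 0.670446
  3  |  dp/dt·Δt = +0.014048  |  p_3 = 0.684494
  4  |  dp/dt·Δt = +0.009361  |  p_4 = 0.693855
  5  |  dp/dt·Δt = +0.006125  |  p_5 = 0.699980
  6  |  dp/dt·Δt = +0.003958  |  p_6 = 0.703938

0.7039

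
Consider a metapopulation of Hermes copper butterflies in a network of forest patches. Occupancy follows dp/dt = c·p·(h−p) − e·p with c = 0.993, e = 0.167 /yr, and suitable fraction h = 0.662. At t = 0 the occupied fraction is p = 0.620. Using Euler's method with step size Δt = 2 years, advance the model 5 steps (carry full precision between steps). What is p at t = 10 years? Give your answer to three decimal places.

Update rule: p ← p + [c·p·(h−p) − e·p]·Δt with Δt = 2.
  1  |  dp/dt·Δt = -0.155365  |  p_1 = 0.464635
  2  |  dp/dt·Δt = +0.026933  |  p_2 = 0.491569
  3  |  dp/dt·Δt = +0.002201  |  p_3 = 0.493769
  4  |  dp/dt·Δt = +0.000052  |  p_4 = 0.493822
  5  |  dp/dt·Δt = +0.000001  |  p_5 = 0.493823

0.494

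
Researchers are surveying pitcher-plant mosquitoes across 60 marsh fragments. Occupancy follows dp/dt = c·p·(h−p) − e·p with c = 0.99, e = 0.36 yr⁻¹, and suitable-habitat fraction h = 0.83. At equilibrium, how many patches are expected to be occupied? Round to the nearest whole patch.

28

p* = h − e/c = 0.83 − 0.3636 = 0.4664.
Expected occupied patches = N × p* = 60 × 0.4664 = 27.98 ≈ 28.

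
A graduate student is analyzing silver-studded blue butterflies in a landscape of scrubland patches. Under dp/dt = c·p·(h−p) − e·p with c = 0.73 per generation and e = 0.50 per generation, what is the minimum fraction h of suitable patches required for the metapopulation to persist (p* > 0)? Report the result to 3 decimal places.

p* = h − e/c is positive only when h > e/c.
h_min = e/c = 0.50/0.73 = 0.6849.

0.685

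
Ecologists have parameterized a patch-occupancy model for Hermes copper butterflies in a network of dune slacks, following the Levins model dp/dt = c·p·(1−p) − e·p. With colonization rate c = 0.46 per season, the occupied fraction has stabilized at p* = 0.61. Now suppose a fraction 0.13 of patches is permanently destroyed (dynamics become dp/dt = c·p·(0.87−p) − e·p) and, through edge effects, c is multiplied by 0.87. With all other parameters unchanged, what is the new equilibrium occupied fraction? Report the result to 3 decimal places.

0.422

Balance c(1−p*) = e gives e = 0.46×(1 − 0.61000) = 0.17940.
New p* = 0.87 − e/c = 0.87 − 0.17940/0.40020 = 0.42172.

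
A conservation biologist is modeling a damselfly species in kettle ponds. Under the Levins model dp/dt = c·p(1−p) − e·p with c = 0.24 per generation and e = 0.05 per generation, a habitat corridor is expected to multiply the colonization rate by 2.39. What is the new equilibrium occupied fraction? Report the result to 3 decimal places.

Before: p* = 1 − 0.05/0.24 = 0.7917.
After the change, c = 0.5736, e = 0.05, so p* = 1 − 0.05/0.5736 = 0.9128.

0.913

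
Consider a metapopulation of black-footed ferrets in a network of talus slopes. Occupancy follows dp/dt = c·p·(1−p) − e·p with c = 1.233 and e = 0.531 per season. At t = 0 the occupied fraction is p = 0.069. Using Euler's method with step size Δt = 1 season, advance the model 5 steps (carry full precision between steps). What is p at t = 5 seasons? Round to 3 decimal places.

Update rule: p ← p + [c·p·(1−p) − e·p]·Δt with Δt = 1.
t = 1: p = 0.06900 + (+0.04257) = 0.11157
t = 2: p = 0.11157 + (+0.06297) = 0.17454
t = 3: p = 0.17454 + (+0.08496) = 0.25951
t = 4: p = 0.25951 + (+0.09914) = 0.35864
t = 5: p = 0.35864 + (+0.09317) = 0.45182

0.452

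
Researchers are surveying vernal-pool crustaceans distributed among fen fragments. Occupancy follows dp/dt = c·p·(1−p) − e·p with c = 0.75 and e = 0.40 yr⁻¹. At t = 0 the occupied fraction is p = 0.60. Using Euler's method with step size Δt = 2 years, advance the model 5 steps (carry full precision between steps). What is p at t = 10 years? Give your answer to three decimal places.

0.467

Update rule: p ← p + [c·p·(1−p) − e·p]·Δt with Δt = 2.
  1  |  dp/dt·Δt = -0.120000  |  p_1 = 0.480000
  2  |  dp/dt·Δt = -0.009600  |  p_2 = 0.470400
  3  |  dp/dt·Δt = -0.002634  |  p_3 = 0.467766
  4  |  dp/dt·Δt = -0.000771  |  p_4 = 0.466995
  5  |  dp/dt·Δt = -0.000230  |  p_5 = 0.466765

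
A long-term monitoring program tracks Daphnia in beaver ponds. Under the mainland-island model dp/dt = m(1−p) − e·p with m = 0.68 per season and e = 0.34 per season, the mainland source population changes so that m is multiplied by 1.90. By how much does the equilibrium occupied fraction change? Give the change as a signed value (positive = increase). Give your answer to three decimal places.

0.125

Before: p* = 0.68/(0.68+0.34) = 0.6667.
After: m = 1.292, e = 0.34; p* = 1.292/1.6320 = 0.7917.
Δp* = 0.7917 − 0.6667 = +0.1250.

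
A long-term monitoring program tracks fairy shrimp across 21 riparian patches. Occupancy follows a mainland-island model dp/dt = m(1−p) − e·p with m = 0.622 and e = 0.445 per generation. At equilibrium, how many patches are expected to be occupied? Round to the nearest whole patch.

12

p* = m/(m+e) = 0.622/1.0670 = 0.5829.
Expected occupied patches = N × p* = 21 × 0.5829 = 12.24 ≈ 12.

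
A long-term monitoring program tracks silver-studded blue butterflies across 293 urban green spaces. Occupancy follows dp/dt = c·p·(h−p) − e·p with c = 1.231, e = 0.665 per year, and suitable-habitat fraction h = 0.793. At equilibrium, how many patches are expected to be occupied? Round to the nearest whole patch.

p* = h − e/c = 0.793 − 0.5402 = 0.2528.
Expected occupied patches = N × p* = 293 × 0.2528 = 74.07 ≈ 74.

74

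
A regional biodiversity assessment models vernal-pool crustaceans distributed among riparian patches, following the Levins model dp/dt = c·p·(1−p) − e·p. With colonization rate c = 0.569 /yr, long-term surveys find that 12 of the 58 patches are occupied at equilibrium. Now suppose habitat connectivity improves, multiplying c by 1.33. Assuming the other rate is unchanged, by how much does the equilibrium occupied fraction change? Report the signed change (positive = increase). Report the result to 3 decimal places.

Observed p* = 12/58 = 0.20690.
Balance c(1−p*) = e gives e = 0.569×(1 − 0.20690) = 0.45127.
New p* = 1 − e/c = 1 − 0.45127/0.75677 = 0.40369.
Δp* = 0.40369 − 0.20690 = +0.19679.

0.197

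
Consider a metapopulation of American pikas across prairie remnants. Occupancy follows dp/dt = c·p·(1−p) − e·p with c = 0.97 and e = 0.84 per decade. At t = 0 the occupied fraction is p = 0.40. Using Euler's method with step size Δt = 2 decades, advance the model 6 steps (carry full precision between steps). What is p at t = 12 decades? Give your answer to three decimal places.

Update rule: p ← p + [c·p·(1−p) − e·p]·Δt with Δt = 2.
step 1: Δp = -0.20640, p = 0.19360
step 2: Δp = -0.02238, p = 0.17122
step 3: Δp = -0.01236, p = 0.15887
step 4: Δp = -0.00766, p = 0.15121
step 5: Δp = -0.00504, p = 0.14617
step 6: Δp = -0.00344, p = 0.14272

0.143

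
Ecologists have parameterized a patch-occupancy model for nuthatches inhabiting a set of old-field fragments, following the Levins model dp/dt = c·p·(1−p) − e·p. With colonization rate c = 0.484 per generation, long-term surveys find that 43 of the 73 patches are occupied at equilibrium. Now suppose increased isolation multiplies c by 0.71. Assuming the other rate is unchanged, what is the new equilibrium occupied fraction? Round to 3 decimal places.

Observed p* = 43/73 = 0.58904.
Balance c(1−p*) = e gives e = 0.484×(1 − 0.58904) = 0.19890.
New p* = 1 − e/c = 1 − 0.19890/0.34364 = 0.42120.

0.421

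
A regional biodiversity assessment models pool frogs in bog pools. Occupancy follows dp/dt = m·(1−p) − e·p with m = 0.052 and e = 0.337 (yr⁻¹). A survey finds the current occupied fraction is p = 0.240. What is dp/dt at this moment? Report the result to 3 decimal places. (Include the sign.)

-0.041

Colonization term: m·(1−p) = 0.052×0.7600 = 0.03952.
Extinction term: e·p = 0.08088.
dp/dt = 0.03952 − 0.08088 = -0.04136.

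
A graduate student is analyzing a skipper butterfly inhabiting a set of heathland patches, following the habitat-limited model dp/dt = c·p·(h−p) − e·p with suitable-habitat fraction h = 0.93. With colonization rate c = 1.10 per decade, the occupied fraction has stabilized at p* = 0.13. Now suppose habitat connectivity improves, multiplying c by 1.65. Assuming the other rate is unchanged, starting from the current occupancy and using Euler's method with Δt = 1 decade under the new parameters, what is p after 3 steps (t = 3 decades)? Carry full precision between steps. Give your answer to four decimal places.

Balance c(h−p*) = e gives e = 1.10×(0.93 − 0.13000) = 0.88000.
Starting from p₀ = 0.13000; update p ← p + (dp/dt)·Δt with the new parameters.
step 1: Δp = +0.07436, p = 0.20436
step 2: Δp = +0.08931, p = 0.29367
step 3: Δp = +0.08074, p = 0.37441

0.3744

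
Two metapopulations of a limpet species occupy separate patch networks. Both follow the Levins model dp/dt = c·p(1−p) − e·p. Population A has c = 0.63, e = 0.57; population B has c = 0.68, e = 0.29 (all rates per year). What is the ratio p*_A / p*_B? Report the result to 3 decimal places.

A: p*_A = 1 − 0.57/0.63 = 0.0952.
B: p*_B = 1 − 0.29/0.68 = 0.5735.
p*_A / p*_B = 0.0952/0.5735 = 0.1661.

0.166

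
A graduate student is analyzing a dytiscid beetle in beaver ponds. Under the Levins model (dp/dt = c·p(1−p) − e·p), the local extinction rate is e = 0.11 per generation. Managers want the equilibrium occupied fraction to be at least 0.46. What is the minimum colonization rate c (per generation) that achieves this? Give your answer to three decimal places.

p* = 1 − e/c ≥ 0.46 requires e/c ≤ 0.5400, i.e. c ≥ e/0.5400.
c_min = 0.11/0.5400 = 0.2037.

0.204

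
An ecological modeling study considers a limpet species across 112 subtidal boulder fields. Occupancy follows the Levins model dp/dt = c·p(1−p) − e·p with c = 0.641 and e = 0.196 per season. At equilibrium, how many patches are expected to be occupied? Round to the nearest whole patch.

78

p* = 1 − e/c = 1 − 0.196/0.641 = 0.6942.
Expected occupied patches = N × p* = 112 × 0.6942 = 77.75 ≈ 78.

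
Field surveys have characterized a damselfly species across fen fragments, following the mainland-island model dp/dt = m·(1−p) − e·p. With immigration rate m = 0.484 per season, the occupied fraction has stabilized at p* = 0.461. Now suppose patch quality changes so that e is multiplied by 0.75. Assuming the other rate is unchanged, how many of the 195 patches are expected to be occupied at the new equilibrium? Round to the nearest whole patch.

104

Balance m(1−p*) = e·p* gives e = m(1−p*)/p* = 0.484×0.53900/0.46100 = 0.56589.
New p* = m/(m+e) = 0.48400/(0.48400+0.42442) = 0.53279.
Expected occupied = 195 × 0.53279 = 103.89 ≈ 104.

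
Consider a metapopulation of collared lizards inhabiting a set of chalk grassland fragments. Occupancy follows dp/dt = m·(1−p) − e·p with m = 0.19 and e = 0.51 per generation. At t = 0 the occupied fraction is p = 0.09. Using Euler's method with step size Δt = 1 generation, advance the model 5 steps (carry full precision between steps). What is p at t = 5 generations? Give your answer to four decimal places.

Update rule: p ← p + [m·(1−p) − e·p]·Δt with Δt = 1.
step 1: Δp = +0.12700, p = 0.21700
step 2: Δp = +0.03810, p = 0.25510
step 3: Δp = +0.01143, p = 0.26653
step 4: Δp = +0.00343, p = 0.26996
step 5: Δp = +0.00103, p = 0.27099

0.2710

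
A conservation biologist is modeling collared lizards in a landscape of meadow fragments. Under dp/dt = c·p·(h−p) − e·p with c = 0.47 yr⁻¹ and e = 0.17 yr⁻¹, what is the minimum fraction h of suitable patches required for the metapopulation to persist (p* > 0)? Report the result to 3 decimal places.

p* = h − e/c is positive only when h > e/c.
h_min = e/c = 0.17/0.47 = 0.3617.

0.362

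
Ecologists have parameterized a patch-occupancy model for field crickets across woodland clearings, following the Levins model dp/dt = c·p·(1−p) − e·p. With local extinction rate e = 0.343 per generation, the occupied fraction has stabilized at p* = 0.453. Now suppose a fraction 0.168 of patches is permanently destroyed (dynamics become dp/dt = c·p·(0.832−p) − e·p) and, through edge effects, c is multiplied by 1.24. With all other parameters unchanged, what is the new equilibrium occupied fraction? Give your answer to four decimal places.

Balance c(1−p*) = e gives c = e/(1 − 0.45300) = 0.343/0.54700 = 0.62706.
New p* = 0.832 − e/c = 0.832 − 0.34300/0.77755 = 0.39087.

0.3909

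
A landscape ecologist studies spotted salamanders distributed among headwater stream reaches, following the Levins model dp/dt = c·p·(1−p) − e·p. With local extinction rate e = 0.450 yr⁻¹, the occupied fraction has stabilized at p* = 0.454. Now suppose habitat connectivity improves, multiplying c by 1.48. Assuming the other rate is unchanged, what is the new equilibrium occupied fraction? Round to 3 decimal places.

Balance c(1−p*) = e gives c = e/(1 − 0.45400) = 0.450/0.54600 = 0.82418.
New p* = 1 − e/c = 1 − 0.45000/1.21979 = 0.63108.

0.631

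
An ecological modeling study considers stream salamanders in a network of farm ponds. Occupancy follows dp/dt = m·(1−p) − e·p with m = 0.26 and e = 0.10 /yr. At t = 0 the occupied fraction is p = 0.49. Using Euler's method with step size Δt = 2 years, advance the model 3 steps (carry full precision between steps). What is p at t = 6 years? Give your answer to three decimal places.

Update rule: p ← p + [m·(1−p) − e·p]·Δt with Δt = 2.
  1  |  dp/dt·Δt = +0.167200  |  p_1 = 0.657200
  2  |  dp/dt·Δt = +0.046816  |  p_2 = 0.704016
  3  |  dp/dt·Δt = +0.013108  |  p_3 = 0.717124

0.717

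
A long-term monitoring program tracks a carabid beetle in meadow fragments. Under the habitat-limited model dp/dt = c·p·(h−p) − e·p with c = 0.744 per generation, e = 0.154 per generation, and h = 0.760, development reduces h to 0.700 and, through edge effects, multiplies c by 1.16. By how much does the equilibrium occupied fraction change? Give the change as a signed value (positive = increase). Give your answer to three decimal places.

-0.031

Before: p* = h − e/c = 0.760 − 0.154/0.744 = 0.760 − 0.2070 = 0.5530.
After: c = 0.86304, e = 0.154, h = 0.700; p* = 0.700 − 0.154/0.86304 = 0.5216.
Δp* = 0.5216 − 0.5530 = -0.0314.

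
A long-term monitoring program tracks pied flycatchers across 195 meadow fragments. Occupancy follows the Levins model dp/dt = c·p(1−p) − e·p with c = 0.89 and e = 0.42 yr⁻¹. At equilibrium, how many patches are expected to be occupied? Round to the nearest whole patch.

p* = 1 − e/c = 1 − 0.42/0.89 = 0.5281.
Expected occupied patches = N × p* = 195 × 0.5281 = 102.98 ≈ 103.

103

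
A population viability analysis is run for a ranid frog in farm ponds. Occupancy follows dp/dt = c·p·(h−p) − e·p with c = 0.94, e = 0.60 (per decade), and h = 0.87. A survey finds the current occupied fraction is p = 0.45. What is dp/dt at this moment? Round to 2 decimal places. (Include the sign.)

-0.09

Colonization term: c·p·(h−p) = 0.94×0.45×0.4200 = 0.17766.
Extinction term: e·p = 0.27000.
dp/dt = 0.17766 − 0.27000 = -0.09234.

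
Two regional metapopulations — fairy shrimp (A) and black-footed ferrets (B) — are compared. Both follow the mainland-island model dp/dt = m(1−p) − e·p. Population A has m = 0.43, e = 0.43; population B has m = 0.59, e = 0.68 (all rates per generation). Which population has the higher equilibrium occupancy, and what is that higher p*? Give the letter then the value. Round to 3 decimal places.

A: p*_A = m/(m+e) = 0.43/0.8600 = 0.5000.
B: p*_B = 0.59/1.2700 = 0.4646.
A is higher at 0.5000.

A, 0.500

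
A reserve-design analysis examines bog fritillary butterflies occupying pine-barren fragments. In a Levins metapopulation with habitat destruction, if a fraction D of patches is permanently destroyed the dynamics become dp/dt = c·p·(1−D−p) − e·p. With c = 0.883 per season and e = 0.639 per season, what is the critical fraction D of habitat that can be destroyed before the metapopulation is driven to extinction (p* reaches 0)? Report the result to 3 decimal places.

0.276

The nontrivial equilibrium is p* = (1−D) − e/c; extinction occurs when this hits zero.
So D_crit = 1 − e/c = 1 − 0.639/0.883 = 1 − 0.7237 = 0.2763.
This equals the undisturbed p*, a classic result of Lande's extension.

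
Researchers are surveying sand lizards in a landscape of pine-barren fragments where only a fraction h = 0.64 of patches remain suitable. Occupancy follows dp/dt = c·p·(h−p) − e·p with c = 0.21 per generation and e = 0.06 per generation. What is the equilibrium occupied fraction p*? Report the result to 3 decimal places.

Setting dp/dt = 0 and dividing by p* gives c·(h−p*) = e.
So p* = h − e/c = 0.64 − 0.06/0.21 = 0.64 − 0.2857 = 0.3543.

0.354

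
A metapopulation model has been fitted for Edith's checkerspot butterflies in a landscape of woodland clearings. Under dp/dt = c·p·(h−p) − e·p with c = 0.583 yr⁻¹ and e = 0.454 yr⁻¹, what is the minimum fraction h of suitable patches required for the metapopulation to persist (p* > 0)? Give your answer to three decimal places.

0.779

p* = h − e/c is positive only when h > e/c.
h_min = e/c = 0.454/0.583 = 0.7787.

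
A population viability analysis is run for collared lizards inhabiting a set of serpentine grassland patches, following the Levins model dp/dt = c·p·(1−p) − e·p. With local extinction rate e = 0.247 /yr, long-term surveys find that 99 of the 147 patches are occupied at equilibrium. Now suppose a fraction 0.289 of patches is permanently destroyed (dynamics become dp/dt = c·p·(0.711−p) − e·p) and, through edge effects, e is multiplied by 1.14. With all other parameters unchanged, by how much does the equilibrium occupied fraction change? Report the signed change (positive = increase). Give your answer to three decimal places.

-0.335

Observed p* = 99/147 = 0.67347.
Balance c(1−p*) = e gives c = e/(1 − 0.67347) = 0.247/0.32653 = 0.75644.
New p* = 0.711 − e/c = 0.711 − 0.28158/0.75644 = 0.33876.
Δp* = 0.33876 − 0.67347 = -0.33471.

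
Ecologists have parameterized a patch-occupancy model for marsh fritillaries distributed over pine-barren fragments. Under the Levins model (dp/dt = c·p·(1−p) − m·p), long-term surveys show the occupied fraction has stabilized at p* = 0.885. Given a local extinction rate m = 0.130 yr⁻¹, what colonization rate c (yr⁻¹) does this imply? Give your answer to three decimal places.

At equilibrium c(1−p*) = m, so c = m/(1−p*).
c = 0.130/(1 − 0.885) = 0.130/0.1150 = 1.1304.

1.130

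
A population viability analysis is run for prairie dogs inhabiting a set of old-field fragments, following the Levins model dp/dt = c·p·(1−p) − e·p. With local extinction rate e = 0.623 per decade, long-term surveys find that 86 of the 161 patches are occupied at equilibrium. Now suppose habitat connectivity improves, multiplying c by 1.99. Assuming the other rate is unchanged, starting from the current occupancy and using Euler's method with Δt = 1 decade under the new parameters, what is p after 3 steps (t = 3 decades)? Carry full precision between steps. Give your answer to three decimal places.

0.855

Observed p* = 86/161 = 0.53416.
Balance c(1−p*) = e gives c = e/(1 − 0.53416) = 0.623/0.46584 = 1.33737.
Starting from p₀ = 0.53416; update p ← p + (dp/dt)·Δt with the new parameters.
step 1: Δp = +0.32945, p = 0.86362
step 2: Δp = -0.22457, p = 0.63905
step 3: Δp = +0.21576, p = 0.85481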